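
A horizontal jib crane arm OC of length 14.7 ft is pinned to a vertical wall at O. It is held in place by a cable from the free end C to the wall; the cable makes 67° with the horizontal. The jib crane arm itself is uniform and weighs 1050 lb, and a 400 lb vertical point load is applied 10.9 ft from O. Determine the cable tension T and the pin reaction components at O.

T = 892.6 lb, O_x = 348.7 lb, O_y = 628.4 lb

ΣM about O: T·sin67°·14.7 − 1050·7.35 − 400·10.9 = 0 → T = 12077.5/(14.7·0.920505) = 892.552 ≈ 892.6 lb.
ΣF_x = 0: O_x − T·cos67° = 0 → O_x = 892.552 × 0.390731 = 348.7 lb.
ΣF_y = 0: O_y + T·sin67° − 1050 − 400 = 0 → O_y = 1450 − 892.552 × 0.920505 = 628.4 lb.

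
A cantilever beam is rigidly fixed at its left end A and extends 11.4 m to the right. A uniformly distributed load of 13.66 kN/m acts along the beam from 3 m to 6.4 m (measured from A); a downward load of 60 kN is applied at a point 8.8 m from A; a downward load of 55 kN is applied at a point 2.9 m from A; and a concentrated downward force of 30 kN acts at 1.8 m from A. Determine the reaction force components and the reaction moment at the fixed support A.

Resultant of the distributed load: 13.66 × 3.4 = 46.444 kN at 4.7 m from A.
ΣF_x = 0: A_x = 0.
ΣF_y = 0: A_y − 13.66·3.4 − 60 − 55 − 30 = 0 → A_y = 191.4 kN.
ΣM about A: M_A − (13.66·3.4)·4.7 − 60·8.8 − 55·2.9 − 30·1.8 = 0 → M_A = 959.8 kN·m.

A_x = 0, A_y = 191.4 kN, M_A = 959.8 kN·m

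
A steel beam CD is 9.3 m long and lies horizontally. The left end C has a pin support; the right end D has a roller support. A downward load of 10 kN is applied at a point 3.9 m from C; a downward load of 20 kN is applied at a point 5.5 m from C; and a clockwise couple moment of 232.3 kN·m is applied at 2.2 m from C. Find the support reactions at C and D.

C_x = 0, C_y = -11.00 kN, D_y = 41.00 kN

ΣM about C: D_y·9.3 − 10·3.9 − 20·5.5 − 232.3 = 0 → D_y = 381.3/9.3 = 41.00 kN.
ΣF_y = 0: C_y + 41 − 10 − 20 = 0 → C_y = -11.00 kN.
ΣF_x = 0: no horizontal applied forces, so C_x = 0.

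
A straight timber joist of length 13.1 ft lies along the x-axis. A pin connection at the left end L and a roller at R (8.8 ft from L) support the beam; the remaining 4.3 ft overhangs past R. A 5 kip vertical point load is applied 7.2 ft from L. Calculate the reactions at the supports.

ΣM about L: R_y·8.8 − 5·7.2 = 0 → R_y = 36/8.8 = 4.09091 ≈ 4.091 kip.
ΣF_y = 0: L_y + 4.09091 − 5 = 0 → L_y = 0.9091 kip.
ΣF_x = 0: no horizontal applied forces, so L_x = 0.

L_x = 0, L_y = 0.9091 kip, R_y = 4.091 kip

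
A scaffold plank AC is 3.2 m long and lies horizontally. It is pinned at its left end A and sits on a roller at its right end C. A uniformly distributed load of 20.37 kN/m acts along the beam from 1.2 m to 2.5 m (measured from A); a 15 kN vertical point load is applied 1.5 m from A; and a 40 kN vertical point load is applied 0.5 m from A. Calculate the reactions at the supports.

A_x = 0, A_y = 52.89 kN, C_y = 28.59 kN

Resultant of the distributed load: 20.37 × 1.3 = 26.481 kN at 1.85 m from A.
Taking moments about A: C_y·3.2 − (20.37·1.3)·1.85 − 15·1.5 − 40·0.5 = 0 → C_y = 91.48985/3.2 = 28.5906 ≈ 28.59 kN.
ΣF_y = 0: A_y + 28.5906 − 20.37·1.3 − 15 − 40 = 0 → A_y = 52.89 kN.
ΣF_x = 0: no horizontal applied forces, so A_x = 0.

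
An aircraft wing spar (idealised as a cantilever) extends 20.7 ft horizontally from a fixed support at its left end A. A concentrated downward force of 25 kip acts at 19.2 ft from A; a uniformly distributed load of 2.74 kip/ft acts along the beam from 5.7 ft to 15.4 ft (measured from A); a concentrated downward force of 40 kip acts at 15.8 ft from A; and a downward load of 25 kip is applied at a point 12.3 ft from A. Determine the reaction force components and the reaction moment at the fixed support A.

A_x = 0, A_y = 116.6 kip, M_A = 1700 kip·ft

Resultant of the distributed load: 2.74 × 9.7 = 26.578 kip at 10.55 ft from A.
ΣF_x = 0: A_x = 0.
ΣF_y = 0: A_y − 25 − 2.74·9.7 − 40 − 25 = 0 → A_y = 116.6 kip.
ΣM about A: M_A − 25·19.2 − (2.74·9.7)·10.55 − 40·15.8 − 25·12.3 = 0 → M_A = 1700 kip·ft.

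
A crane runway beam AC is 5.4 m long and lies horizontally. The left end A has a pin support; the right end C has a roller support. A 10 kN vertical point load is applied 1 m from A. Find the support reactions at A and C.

A_x = 0, A_y = 8.148 kN, C_y = 1.852 kN

Taking moments about A: C_y·5.4 − 10·1 = 0 → C_y = 10/5.4 = 1.85185 ≈ 1.852 kN.
ΣF_y = 0: A_y + 1.85185 − 10 = 0 → A_y = 8.148 kN.
ΣF_x = 0: no horizontal applied forces, so A_x = 0.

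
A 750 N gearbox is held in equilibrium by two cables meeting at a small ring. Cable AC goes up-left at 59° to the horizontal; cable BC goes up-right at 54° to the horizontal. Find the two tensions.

T_AC = 478.9 N, T_BC = 419.6 N

ΣF_x = 0: −T_AC·cos59° + T_BC·cos54° = 0 → T_BC = 0.876235·T_AC.
ΣF_y = 0: T_AC·sin59° + T_BC·sin54° = 750.
Substitute: T_AC·(0.857167 + 0.876235·0.809017) = 750 → T_AC = 478.91 ≈ 478.9 N.
Then T_BC = 0.876235 × 478.91 = 419.6 N.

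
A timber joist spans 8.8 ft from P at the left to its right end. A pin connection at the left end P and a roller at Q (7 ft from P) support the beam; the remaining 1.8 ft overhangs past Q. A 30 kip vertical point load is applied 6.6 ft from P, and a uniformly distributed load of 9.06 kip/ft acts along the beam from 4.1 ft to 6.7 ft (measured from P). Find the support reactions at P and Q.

P_x = 0, P_y = 7.099 kip, Q_y = 46.46 kip

Resultant of the distributed load: 9.06 × 2.6 = 23.556 kip at 5.4 ft from P.
Moments about P: Q_y·7 − 30·6.6 − (9.06·2.6)·5.4 = 0 → Q_y = 325.2024/7 = 46.4575 ≈ 46.46 kip.
ΣF_y = 0: P_y + 46.4575 − 30 − 9.06·2.6 = 0 → P_y = 7.099 kip.
ΣF_x = 0: no horizontal applied forces, so P_x = 0.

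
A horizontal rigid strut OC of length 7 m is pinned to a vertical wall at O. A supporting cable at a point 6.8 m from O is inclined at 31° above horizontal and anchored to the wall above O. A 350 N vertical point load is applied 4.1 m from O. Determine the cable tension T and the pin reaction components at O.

ΣM about O: T·sin31°·6.8 − 350·4.1 = 0 → T = 1435/(6.8·0.515038) = 409.736 ≈ 409.7 N.
ΣF_x = 0: O_x − T·cos31° = 0 → O_x = 409.736 × 0.857167 = 351.2 N.
ΣF_y = 0: O_y + T·sin31° − 350 = 0 → O_y = 350 − 409.736 × 0.515038 = 139.0 N.

T = 409.7 N, O_x = 351.2 N, O_y = 139.0 N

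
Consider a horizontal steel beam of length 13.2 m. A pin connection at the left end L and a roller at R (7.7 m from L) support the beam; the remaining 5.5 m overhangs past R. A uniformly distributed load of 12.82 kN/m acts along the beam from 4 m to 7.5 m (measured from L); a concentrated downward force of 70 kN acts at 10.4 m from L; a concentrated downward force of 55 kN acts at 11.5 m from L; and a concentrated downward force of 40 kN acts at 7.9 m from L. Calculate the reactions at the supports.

Resultant of the distributed load: 12.82 × 3.5 = 44.87 kN at 5.75 m from L.
Moments about L: R_y·7.7 − (12.82·3.5)·5.75 − 70·10.4 − 55·11.5 − 40·7.9 = 0 → R_y = 1934.5025/7.7 = 251.234 ≈ 251.2 kN.
ΣF_y = 0: L_y + 251.234 − 12.82·3.5 − 70 − 55 − 40 = 0 → L_y = -41.36 kN.
ΣF_x = 0: no horizontal applied forces, so L_x = 0.

L_x = 0, L_y = -41.36 kN, R_y = 251.2 kN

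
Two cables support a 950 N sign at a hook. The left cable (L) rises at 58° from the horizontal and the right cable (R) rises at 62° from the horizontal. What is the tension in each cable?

T_L = 515.0 N, T_R = 581.3 N

ΣF_x = 0: −T_L·cos58° + T_R·cos62° = 0 → T_R = 1.12876·T_L.
ΣF_y = 0: T_L·sin58° + T_R·sin62° = 950.
Substitute: T_L·(0.848048 + 1.12876·0.882948) = 950 → T_L = 514.993 ≈ 515.0 N.
Then T_R = 1.12876 × 514.993 = 581.3 N.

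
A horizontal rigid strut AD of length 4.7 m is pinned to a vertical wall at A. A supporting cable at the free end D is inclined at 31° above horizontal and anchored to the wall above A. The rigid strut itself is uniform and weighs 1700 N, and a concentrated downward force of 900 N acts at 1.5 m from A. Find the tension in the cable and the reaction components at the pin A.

ΣM about A: T·sin31°·4.7 − 1700·2.35 − 900·1.5 = 0 → T = 5345/(4.7·0.515038) = 2208.06 ≈ 2208 N.
ΣF_x = 0: A_x − T·cos31° = 0 → A_x = 2208.06 × 0.857167 = 1893 N.
ΣF_y = 0: A_y + T·sin31° − 1700 − 900 = 0 → A_y = 2600 − 2208.06 × 0.515038 = 1463 N.

T = 2208 N, A_x = 1893 N, A_y = 1463 N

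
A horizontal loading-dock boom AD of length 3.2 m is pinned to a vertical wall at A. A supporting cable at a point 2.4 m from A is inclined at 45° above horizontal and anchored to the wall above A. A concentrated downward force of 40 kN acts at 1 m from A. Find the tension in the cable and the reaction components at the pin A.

T = 23.57 kN, A_x = 16.67 kN, A_y = 23.33 kN

ΣM about A: T·sin45°·2.4 − 40·1 = 0 → T = 40/(2.4·0.707107) = 23.5702 ≈ 23.57 kN.
ΣF_x = 0: A_x − T·cos45° = 0 → A_x = 23.5702 × 0.707107 = 16.67 kN.
ΣF_y = 0: A_y + T·sin45° − 40 = 0 → A_y = 40 − 23.5702 × 0.707107 = 23.33 kN.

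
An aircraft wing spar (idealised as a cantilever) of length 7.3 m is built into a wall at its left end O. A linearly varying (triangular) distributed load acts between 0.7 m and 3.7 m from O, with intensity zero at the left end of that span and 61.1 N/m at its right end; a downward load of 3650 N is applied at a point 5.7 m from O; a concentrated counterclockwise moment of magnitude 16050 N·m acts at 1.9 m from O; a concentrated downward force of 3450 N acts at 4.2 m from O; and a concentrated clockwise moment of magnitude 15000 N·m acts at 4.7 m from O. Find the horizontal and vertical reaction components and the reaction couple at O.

O_x = 0, O_y = 7192 N, M_O = 34490 N·m

Resultant of the triangular load: ½ × 61.1 × 3 = 91.65 N, acting at 2.7 m from O (one-third of the span from the peak).
ΣF_x = 0: O_x = 0.
ΣF_y = 0: O_y − ½·61.1·3 − 3650 − 3450 = 0 → O_y = 7192 N.
ΣM about O: M_O − (½·61.1·3)·2.7 − 3650·5.7 + 16050 − 3450·4.2 − 15000 = 0 → M_O = 34490 N·m.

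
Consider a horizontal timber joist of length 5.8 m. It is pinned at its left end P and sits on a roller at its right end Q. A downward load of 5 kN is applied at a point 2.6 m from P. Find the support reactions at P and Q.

Taking moments about P: Q_y·5.8 − 5·2.6 = 0 → Q_y = 13/5.8 = 2.24138 ≈ 2.241 kN.
ΣF_y = 0: P_y + 2.24138 − 5 = 0 → P_y = 2.759 kN.
ΣF_x = 0: no horizontal applied forces, so P_x = 0.

P_x = 0, P_y = 2.759 kN, Q_y = 2.241 kN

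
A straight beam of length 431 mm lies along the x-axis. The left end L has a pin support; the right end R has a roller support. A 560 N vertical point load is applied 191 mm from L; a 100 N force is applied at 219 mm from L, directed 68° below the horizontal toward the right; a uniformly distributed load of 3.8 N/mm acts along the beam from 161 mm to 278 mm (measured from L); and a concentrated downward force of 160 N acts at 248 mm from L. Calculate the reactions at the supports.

Resultant of the distributed load: 3.8 × 117 = 444.6 N at 219.5 mm from L.
Taking moments about L: R_y·431 − 560·191 − 100·sin68°·219 − (3.8·117)·219.5 − 160·248 = 0 → R_y = 264535/431 = 613.77 ≈ 613.8 N.
ΣF_y = 0: L_y + 613.77 − 560 − 100·sin68° − 3.8·117 − 160 = 0 → L_y = 643.5 N.
ΣF_x = 0: L_x + 100·cos68° = 0 → L_x = -37.46 N.

L_x = -37.46 N, L_y = 643.5 N, R_y = 613.8 N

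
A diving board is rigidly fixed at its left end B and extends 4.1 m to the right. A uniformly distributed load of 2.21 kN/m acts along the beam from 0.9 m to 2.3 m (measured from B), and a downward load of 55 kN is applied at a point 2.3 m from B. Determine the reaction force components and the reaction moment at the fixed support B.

Resultant of the distributed load: 2.21 × 1.4 = 3.094 kN at 1.6 m from B.
ΣF_x = 0: B_x = 0.
ΣF_y = 0: B_y − 2.21·1.4 − 55 = 0 → B_y = 58.09 kN.
ΣM about B: M_B − (2.21·1.4)·1.6 − 55·2.3 = 0 → M_B = 131.5 kN·m.

B_x = 0, B_y = 58.09 kN, M_B = 131.5 kN·m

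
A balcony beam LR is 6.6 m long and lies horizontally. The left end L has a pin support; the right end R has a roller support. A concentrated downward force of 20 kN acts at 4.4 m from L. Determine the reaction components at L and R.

Taking moments about L: R_y·6.6 − 20·4.4 = 0 → R_y = 88/6.6 = 13.3333 ≈ 13.33 kN.
ΣF_y = 0: L_y + 13.3333 − 20 = 0 → L_y = 6.667 kN.
ΣF_x = 0: no horizontal applied forces, so L_x = 0.

L_x = 0, L_y = 6.667 kN, R_y = 13.33 kN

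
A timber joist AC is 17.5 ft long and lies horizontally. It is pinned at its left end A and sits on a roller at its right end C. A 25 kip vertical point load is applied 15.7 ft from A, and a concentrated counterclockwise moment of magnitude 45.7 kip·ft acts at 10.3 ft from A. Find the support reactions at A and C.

A_x = 0, A_y = 5.183 kip, C_y = 19.82 kip

ΣM about A: C_y·17.5 − 25·15.7 + 45.7 = 0 → C_y = 346.8/17.5 = 19.8171 ≈ 19.82 kip.
ΣF_y = 0: A_y + 19.8171 − 25 = 0 → A_y = 5.183 kip.
ΣF_x = 0: no horizontal applied forces, so A_x = 0.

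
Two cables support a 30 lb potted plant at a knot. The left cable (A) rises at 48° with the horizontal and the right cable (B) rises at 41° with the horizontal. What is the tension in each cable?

ΣF_x = 0: −T_A·cos48° + T_B·cos41° = 0 → T_B = 0.886607·T_A.
ΣF_y = 0: T_A·sin48° + T_B·sin41° = 30.
Substitute: T_A·(0.743145 + 0.886607·0.656059) = 30 → T_A = 22.6447 ≈ 22.64 lb.
Then T_B = 0.886607 × 22.6447 = 20.08 lb.

T_A = 22.64 lb, T_B = 20.08 lb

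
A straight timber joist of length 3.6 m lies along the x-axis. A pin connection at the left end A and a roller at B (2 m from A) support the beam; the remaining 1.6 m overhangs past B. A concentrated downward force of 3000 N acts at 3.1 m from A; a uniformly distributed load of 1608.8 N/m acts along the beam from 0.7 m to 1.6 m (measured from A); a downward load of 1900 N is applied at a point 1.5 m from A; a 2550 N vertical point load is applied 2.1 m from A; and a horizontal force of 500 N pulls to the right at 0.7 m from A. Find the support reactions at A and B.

Resultant of the distributed load: 1608.8 × 0.9 = 1447.92 N at 1.15 m from A.
Taking moments about A: B_y·2 − 3000·3.1 − (1608.8·0.9)·1.15 − 1900·1.5 − 2550·2.1 = 0 → B_y = 19170.108/2 = 9585.05 ≈ 9585 N.
ΣF_y = 0: A_y + 9585.05 − 3000 − 1608.8·0.9 − 1900 − 2550 = 0 → A_y = -687.1 N.
ΣF_x = 0: A_x + 500 = 0 → A_x = -500.0 N.

A_x = -500.0 N, A_y = -687.1 N, B_y = 9585 N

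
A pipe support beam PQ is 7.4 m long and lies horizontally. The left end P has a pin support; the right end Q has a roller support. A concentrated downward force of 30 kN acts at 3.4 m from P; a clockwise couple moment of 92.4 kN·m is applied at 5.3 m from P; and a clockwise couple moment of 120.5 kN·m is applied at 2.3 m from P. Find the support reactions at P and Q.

ΣM about P: Q_y·7.4 − 30·3.4 − 92.4 − 120.5 = 0 → Q_y = 314.9/7.4 = 42.5541 ≈ 42.55 kN.
ΣF_y = 0: P_y + 42.5541 − 30 = 0 → P_y = -12.55 kN.
ΣF_x = 0: no horizontal applied forces, so P_x = 0.

P_x = 0, P_y = -12.55 kN, Q_y = 42.55 kN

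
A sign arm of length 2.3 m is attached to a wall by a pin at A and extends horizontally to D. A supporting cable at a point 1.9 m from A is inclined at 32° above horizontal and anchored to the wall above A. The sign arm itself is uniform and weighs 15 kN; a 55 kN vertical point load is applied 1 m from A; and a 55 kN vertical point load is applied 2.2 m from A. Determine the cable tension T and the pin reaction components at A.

ΣM about A: T·sin32°·1.9 − 15·1.15 − 55·1 − 55·2.2 = 0 → T = 193.25/(1.9·0.529919) = 191.936 ≈ 191.9 kN.
ΣF_x = 0: A_x − T·cos32° = 0 → A_x = 191.936 × 0.848048 = 162.8 kN.
ΣF_y = 0: A_y + T·sin32° − 15 − 55 − 55 = 0 → A_y = 125 − 191.936 × 0.529919 = 23.29 kN.

T = 191.9 kN, A_x = 162.8 kN, A_y = 23.29 kN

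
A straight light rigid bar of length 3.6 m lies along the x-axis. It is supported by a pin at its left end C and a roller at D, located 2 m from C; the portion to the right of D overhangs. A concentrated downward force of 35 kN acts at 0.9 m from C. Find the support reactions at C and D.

Taking moments about C: D_y·2 − 35·0.9 = 0 → D_y = 31.5/2 = 15.75 kN.
ΣF_y = 0: C_y + 15.75 − 35 = 0 → C_y = 19.25 kN.
ΣF_x = 0: no horizontal applied forces, so C_x = 0.

C_x = 0, C_y = 19.25 kN, D_y = 15.75 kN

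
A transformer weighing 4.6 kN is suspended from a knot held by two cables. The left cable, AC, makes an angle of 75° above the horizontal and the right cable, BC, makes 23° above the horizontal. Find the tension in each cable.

ΣF_x = 0: −T_AC·cos75° + T_BC·cos23° = 0 → T_BC = 0.281171·T_AC.
ΣF_y = 0: T_AC·sin75° + T_BC·sin23° = 4.6.
Substitute: T_AC·(0.965926 + 0.281171·0.390731) = 4.6 → T_AC = 4.27593 ≈ 4.276 kN.
Then T_BC = 0.281171 × 4.27593 = 1.202 kN.

T_AC = 4.276 kN, T_BC = 1.202 kN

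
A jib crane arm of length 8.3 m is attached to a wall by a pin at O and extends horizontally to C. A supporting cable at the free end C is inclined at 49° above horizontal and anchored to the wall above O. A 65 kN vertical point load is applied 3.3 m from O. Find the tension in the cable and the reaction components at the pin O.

T = 34.24 kN, O_x = 22.47 kN, O_y = 39.16 kN

ΣM about O: T·sin49°·8.3 − 65·3.3 = 0 → T = 214.5/(8.3·0.75471) = 34.2428 ≈ 34.24 kN.
ΣF_x = 0: O_x − T·cos49° = 0 → O_x = 34.2428 × 0.656059 = 22.47 kN.
ΣF_y = 0: O_y + T·sin49° − 65 = 0 → O_y = 65 − 34.2428 × 0.75471 = 39.16 kN.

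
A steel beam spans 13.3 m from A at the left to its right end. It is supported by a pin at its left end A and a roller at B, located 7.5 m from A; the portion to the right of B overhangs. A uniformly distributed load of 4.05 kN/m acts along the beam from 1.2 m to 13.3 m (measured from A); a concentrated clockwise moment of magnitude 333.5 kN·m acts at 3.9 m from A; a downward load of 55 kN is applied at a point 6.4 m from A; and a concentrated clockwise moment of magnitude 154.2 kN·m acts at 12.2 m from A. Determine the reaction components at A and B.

Resultant of the distributed load: 4.05 × 12.1 = 49.005 kN at 7.25 m from A.
Moments about A: B_y·7.5 − (4.05·12.1)·7.25 − 333.5 − 55·6.4 − 154.2 = 0 → B_y = 1194.98625/7.5 = 159.331 ≈ 159.3 kN.
ΣF_y = 0: A_y + 159.331 − 4.05·12.1 − 55 = 0 → A_y = -55.33 kN.
ΣF_x = 0: no horizontal applied forces, so A_x = 0.

A_x = 0, A_y = -55.33 kN, B_y = 159.3 kN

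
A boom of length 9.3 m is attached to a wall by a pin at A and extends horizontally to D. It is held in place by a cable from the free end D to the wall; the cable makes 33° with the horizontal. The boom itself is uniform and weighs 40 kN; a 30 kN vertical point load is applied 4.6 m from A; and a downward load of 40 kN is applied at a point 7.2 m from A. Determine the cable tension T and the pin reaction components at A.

ΣM about A: T·sin33°·9.3 − 40·4.65 − 30·4.6 − 40·7.2 = 0 → T = 612/(9.3·0.544639) = 120.826 ≈ 120.8 kN.
ΣF_x = 0: A_x − T·cos33° = 0 → A_x = 120.826 × 0.838671 = 101.3 kN.
ΣF_y = 0: A_y + T·sin33° − 40 − 30 − 40 = 0 → A_y = 110 − 120.826 × 0.544639 = 44.19 kN.

T = 120.8 kN, A_x = 101.3 kN, A_y = 44.19 kN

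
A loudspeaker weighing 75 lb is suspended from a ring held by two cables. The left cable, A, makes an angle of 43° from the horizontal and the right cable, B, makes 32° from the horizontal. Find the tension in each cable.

T_A = 65.85 lb, T_B = 56.79 lb

ΣF_x = 0: −T_A·cos43° + T_B·cos32° = 0 → T_B = 0.862396·T_A.
ΣF_y = 0: T_A·sin43° + T_B·sin32° = 75.
Substitute: T_A·(0.681998 + 0.862396·0.529919) = 75 → T_A = 65.8473 ≈ 65.85 lb.
Then T_B = 0.862396 × 65.8473 = 56.79 lb.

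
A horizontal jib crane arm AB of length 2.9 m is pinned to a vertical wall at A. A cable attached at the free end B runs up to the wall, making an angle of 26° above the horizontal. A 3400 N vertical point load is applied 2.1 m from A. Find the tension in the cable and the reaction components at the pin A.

T = 5616 N, A_x = 5048 N, A_y = 937.9 N

ΣM about A: T·sin26°·2.9 − 3400·2.1 = 0 → T = 7140/(2.9·0.438371) = 5616.4 ≈ 5616 N.
ΣF_x = 0: A_x − T·cos26° = 0 → A_x = 5616.4 × 0.898794 = 5048 N.
ΣF_y = 0: A_y + T·sin26° − 3400 = 0 → A_y = 3400 − 5616.4 × 0.438371 = 937.9 N.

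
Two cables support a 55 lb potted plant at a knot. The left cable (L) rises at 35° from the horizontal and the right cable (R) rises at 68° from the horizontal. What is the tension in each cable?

T_L = 21.15 lb, T_R = 46.24 lb

ΣF_x = 0: −T_L·cos35° + T_R·cos68° = 0 → T_R = 2.1867·T_L.
ΣF_y = 0: T_L·sin35° + T_R·sin68° = 55.
Substitute: T_L·(0.573576 + 2.1867·0.927184) = 55 → T_L = 21.1453 ≈ 21.15 lb.
Then T_R = 2.1867 × 21.1453 = 46.24 lb.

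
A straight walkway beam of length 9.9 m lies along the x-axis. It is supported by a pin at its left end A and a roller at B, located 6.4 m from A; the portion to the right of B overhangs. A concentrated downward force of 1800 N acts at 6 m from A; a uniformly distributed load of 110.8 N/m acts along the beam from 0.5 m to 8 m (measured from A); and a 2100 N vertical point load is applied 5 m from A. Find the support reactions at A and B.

Resultant of the distributed load: 110.8 × 7.5 = 831 N at 4.25 m from A.
ΣM about A: B_y·6.4 − 1800·6 − (110.8·7.5)·4.25 − 2100·5 = 0 → B_y = 24831.75/6.4 = 3879.96 ≈ 3880 N.
ΣF_y = 0: A_y + 3879.96 − 1800 − 110.8·7.5 − 2100 = 0 → A_y = 851.0 N.
ΣF_x = 0: no horizontal applied forces, so A_x = 0.

A_x = 0, A_y = 851.0 N, B_y = 3880 N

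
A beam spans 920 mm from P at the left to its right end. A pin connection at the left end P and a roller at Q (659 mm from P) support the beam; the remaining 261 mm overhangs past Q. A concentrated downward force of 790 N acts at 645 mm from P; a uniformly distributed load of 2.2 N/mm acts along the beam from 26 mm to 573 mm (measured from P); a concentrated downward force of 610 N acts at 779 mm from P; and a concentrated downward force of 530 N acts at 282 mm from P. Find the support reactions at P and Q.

P_x = 0, P_y = 865.4 N, Q_y = 2268 N

Resultant of the distributed load: 2.2 × 547 = 1203.4 N at 299.5 mm from P.
Moments about P: Q_y·659 − 790·645 − (2.2·547)·299.5 − 610·779 − 530·282 = 0 → Q_y = 1494618.3/659 = 2268.01 ≈ 2268 N.
ΣF_y = 0: P_y + 2268.01 − 790 − 2.2·547 − 610 − 530 = 0 → P_y = 865.4 N.
ΣF_x = 0: no horizontal applied forces, so P_x = 0.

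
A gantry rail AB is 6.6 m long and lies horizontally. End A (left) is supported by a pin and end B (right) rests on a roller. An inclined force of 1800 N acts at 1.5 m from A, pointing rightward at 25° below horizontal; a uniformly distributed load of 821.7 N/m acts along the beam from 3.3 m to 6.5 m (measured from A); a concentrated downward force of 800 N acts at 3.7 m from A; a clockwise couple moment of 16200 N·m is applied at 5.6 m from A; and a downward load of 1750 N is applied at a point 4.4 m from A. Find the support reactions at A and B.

A_x = -1631 N, A_y = -254.6 N, B_y = 6195 N

Resultant of the distributed load: 821.7 × 3.2 = 2629.44 N at 4.9 m from A.
ΣM about A: B_y·6.6 − 1800·sin25°·1.5 − (821.7·3.2)·4.9 − 800·3.7 − 16200 − 1750·4.4 = 0 → B_y = 40885.3/6.6 = 6194.74 ≈ 6195 N.
ΣF_y = 0: A_y + 6194.74 − 1800·sin25° − 821.7·3.2 − 800 − 1750 = 0 → A_y = -254.6 N.
ΣF_x = 0: A_x + 1800·cos25° = 0 → A_x = -1631 N.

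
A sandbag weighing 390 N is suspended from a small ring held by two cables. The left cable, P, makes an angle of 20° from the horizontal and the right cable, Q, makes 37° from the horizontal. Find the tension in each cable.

T_P = 371.4 N, T_Q = 437.0 N

ΣF_x = 0: −T_P·cos20° + T_Q·cos37° = 0 → T_Q = 1.17662·T_P.
ΣF_y = 0: T_P·sin20° + T_Q·sin37° = 390.
Substitute: T_P·(0.34202 + 1.17662·0.601815) = 390 → T_P = 371.383 ≈ 371.4 N.
Then T_Q = 1.17662 × 371.383 = 437.0 N.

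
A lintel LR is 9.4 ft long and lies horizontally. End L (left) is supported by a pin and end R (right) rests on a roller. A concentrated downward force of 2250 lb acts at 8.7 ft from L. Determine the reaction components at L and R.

L_x = 0, L_y = 167.6 lb, R_y = 2082 lb

Taking moments about L: R_y·9.4 − 2250·8.7 = 0 → R_y = 19575/9.4 = 2082.45 ≈ 2082 lb.
ΣF_y = 0: L_y + 2082.45 − 2250 = 0 → L_y = 167.6 lb.
ΣF_x = 0: no horizontal applied forces, so L_x = 0.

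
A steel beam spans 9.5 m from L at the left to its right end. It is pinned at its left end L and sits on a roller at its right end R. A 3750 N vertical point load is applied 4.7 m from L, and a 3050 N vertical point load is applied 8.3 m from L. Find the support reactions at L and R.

ΣM about L: R_y·9.5 − 3750·4.7 − 3050·8.3 = 0 → R_y = 42940/9.5 = 4520 N.
ΣF_y = 0: L_y + 4520 − 3750 − 3050 = 0 → L_y = 2280 N.
ΣF_x = 0: no horizontal applied forces, so L_x = 0.

L_x = 0, L_y = 2280 N, R_y = 4520 N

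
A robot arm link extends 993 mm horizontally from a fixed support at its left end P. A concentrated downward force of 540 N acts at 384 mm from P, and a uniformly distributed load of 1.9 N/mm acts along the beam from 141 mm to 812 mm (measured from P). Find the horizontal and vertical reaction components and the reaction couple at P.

Resultant of the distributed load: 1.9 × 671 = 1274.9 N at 476.5 mm from P.
ΣF_x = 0: P_x = 0.
ΣF_y = 0: P_y − 540 − 1.9·671 = 0 → P_y = 1815 N.
ΣM about P: M_P − 540·384 − (1.9·671)·476.5 = 0 → M_P = 814800 N·mm.

P_x = 0, P_y = 1815 N, M_P = 814800 N·mm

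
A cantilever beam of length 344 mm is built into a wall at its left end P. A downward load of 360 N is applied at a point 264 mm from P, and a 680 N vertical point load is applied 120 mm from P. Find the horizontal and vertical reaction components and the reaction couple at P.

ΣF_x = 0: P_x = 0.
ΣF_y = 0: P_y − 360 − 680 = 0 → P_y = 1040 N.
ΣM about P: M_P − 360·264 − 680·120 = 0 → M_P = 176600 N·mm.

P_x = 0, P_y = 1040 N, M_P = 176600 N·mm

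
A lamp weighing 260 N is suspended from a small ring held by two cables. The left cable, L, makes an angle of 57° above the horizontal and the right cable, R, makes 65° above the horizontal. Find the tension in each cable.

ΣF_x = 0: −T_L·cos57° + T_R·cos65° = 0 → T_R = 1.28873·T_L.
ΣF_y = 0: T_L·sin57° + T_R·sin65° = 260.
Substitute: T_L·(0.838671 + 1.28873·0.906308) = 260 → T_L = 129.569 ≈ 129.6 N.
Then T_R = 1.28873 × 129.569 = 167.0 N.

T_L = 129.6 N, T_R = 167.0 N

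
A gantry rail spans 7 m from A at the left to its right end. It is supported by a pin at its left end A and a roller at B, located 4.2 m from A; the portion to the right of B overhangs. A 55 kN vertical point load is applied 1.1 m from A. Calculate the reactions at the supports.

A_x = 0, A_y = 40.60 kN, B_y = 14.40 kN

Moments about A: B_y·4.2 − 55·1.1 = 0 → B_y = 60.5/4.2 = 14.4048 ≈ 14.40 kN.
ΣF_y = 0: A_y + 14.4048 − 55 = 0 → A_y = 40.60 kN.
ΣF_x = 0: no horizontal applied forces, so A_x = 0.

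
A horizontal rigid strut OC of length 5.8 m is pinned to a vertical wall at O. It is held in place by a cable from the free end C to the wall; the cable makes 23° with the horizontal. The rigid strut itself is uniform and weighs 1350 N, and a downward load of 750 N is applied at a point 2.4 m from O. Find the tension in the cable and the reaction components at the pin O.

T = 2522 N, O_x = 2321 N, O_y = 1115 N

ΣM about O: T·sin23°·5.8 − 1350·2.9 − 750·2.4 = 0 → T = 5715/(5.8·0.390731) = 2521.8 ≈ 2522 N.
ΣF_x = 0: O_x − T·cos23° = 0 → O_x = 2521.8 × 0.920505 = 2321 N.
ΣF_y = 0: O_y + T·sin23° − 1350 − 750 = 0 → O_y = 2100 − 2521.8 × 0.390731 = 1115 N.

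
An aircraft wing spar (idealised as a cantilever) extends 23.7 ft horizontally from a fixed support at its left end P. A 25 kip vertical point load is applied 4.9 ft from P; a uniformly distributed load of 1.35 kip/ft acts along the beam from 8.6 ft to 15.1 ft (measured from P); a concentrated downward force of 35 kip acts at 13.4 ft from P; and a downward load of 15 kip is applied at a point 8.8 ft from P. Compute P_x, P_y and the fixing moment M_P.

P_x = 0, P_y = 83.78 kip, M_P = 827.5 kip·ft

Resultant of the distributed load: 1.35 × 6.5 = 8.775 kip at 11.85 ft from P.
ΣF_x = 0: P_x = 0.
ΣF_y = 0: P_y − 25 − 1.35·6.5 − 35 − 15 = 0 → P_y = 83.78 kip.
ΣM about P: M_P − 25·4.9 − (1.35·6.5)·11.85 − 35·13.4 − 15·8.8 = 0 → M_P = 827.5 kip·ft.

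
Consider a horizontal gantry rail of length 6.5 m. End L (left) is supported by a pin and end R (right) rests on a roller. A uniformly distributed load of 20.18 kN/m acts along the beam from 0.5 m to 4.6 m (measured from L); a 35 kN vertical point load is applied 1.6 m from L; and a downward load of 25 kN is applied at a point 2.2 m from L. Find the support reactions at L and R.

Resultant of the distributed load: 20.18 × 4.1 = 82.738 kN at 2.55 m from L.
Taking moments about L: R_y·6.5 − (20.18·4.1)·2.55 − 35·1.6 − 25·2.2 = 0 → R_y = 321.9819/6.5 = 49.5357 ≈ 49.54 kN.
ΣF_y = 0: L_y + 49.5357 − 20.18·4.1 − 35 − 25 = 0 → L_y = 93.20 kN.
ΣF_x = 0: no horizontal applied forces, so L_x = 0.

L_x = 0, L_y = 93.20 kN, R_y = 49.54 kN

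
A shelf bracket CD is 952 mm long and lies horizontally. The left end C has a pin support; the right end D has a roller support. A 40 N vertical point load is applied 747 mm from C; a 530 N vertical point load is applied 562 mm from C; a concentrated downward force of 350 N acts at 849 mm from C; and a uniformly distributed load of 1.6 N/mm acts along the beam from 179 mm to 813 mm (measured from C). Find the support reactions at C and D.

Resultant of the distributed load: 1.6 × 634 = 1014.4 N at 496 mm from C.
Moments about C: D_y·952 − 40·747 − 530·562 − 350·849 − (1.6·634)·496 = 0 → D_y = 1128032.4/952 = 1184.91 ≈ 1185 N.
ΣF_y = 0: C_y + 1184.91 − 40 − 530 − 350 − 1.6·634 = 0 → C_y = 749.5 N.
ΣF_x = 0: no horizontal applied forces, so C_x = 0.

C_x = 0, C_y = 749.5 N, D_y = 1185 N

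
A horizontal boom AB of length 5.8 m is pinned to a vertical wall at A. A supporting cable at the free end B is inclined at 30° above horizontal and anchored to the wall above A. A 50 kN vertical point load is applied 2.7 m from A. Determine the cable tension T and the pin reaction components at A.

T = 46.55 kN, A_x = 40.31 kN, A_y = 26.72 kN

ΣM about A: T·sin30°·5.8 − 50·2.7 = 0 → T = 135/(5.8·0.5) = 46.5517 ≈ 46.55 kN.
ΣF_x = 0: A_x − T·cos30° = 0 → A_x = 46.5517 × 0.866025 = 40.31 kN.
ΣF_y = 0: A_y + T·sin30° − 50 = 0 → A_y = 50 − 46.5517 × 0.5 = 26.72 kN.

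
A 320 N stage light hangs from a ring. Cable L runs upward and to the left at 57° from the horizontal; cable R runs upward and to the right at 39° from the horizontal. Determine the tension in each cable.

ΣF_x = 0: −T_L·cos57° + T_R·cos39° = 0 → T_R = 0.700819·T_L.
ΣF_y = 0: T_L·sin57° + T_R·sin39° = 320.
Substitute: T_L·(0.838671 + 0.700819·0.62932) = 320 → T_L = 250.057 ≈ 250.1 N.
Then T_R = 0.700819 × 250.057 = 175.2 N.

T_L = 250.1 N, T_R = 175.2 N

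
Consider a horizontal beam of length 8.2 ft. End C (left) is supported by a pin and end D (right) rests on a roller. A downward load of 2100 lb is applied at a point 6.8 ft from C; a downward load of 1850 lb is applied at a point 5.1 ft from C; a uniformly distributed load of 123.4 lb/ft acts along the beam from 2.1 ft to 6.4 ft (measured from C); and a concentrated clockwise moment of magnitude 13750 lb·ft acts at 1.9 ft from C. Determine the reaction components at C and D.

C_x = 0, C_y = -363.3 lb, D_y = 4844 lb

Resultant of the distributed load: 123.4 × 4.3 = 530.62 lb at 4.25 ft from C.
ΣM about C: D_y·8.2 − 2100·6.8 − 1850·5.1 − (123.4·4.3)·4.25 − 13750 = 0 → D_y = 39720.135/8.2 = 4843.92 ≈ 4844 lb.
ΣF_y = 0: C_y + 4843.92 − 2100 − 1850 − 123.4·4.3 = 0 → C_y = -363.3 lb.
ΣF_x = 0: no horizontal applied forces, so C_x = 0.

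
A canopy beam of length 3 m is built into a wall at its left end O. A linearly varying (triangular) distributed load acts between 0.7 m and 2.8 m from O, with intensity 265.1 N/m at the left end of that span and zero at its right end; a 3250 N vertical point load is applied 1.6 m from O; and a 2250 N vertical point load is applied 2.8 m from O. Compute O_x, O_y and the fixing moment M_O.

O_x = 0, O_y = 5778 N, M_O = 11890 N·m

Resultant of the triangular load: ½ × 265.1 × 2.1 = 278.355 N, acting at 1.4 m from O (one-third of the span from the peak).
ΣF_x = 0: O_x = 0.
ΣF_y = 0: O_y − ½·265.1·2.1 − 3250 − 2250 = 0 → O_y = 5778 N.
ΣM about O: M_O − (½·265.1·2.1)·1.4 − 3250·1.6 − 2250·2.8 = 0 → M_O = 11890 N·m.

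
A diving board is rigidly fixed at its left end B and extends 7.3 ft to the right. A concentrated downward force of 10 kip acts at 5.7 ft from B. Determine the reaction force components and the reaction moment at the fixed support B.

ΣF_x = 0: B_x = 0.
ΣF_y = 0: B_y − 10 = 0 → B_y = 10.00 kip.
ΣM about B: M_B − 10·5.7 = 0 → M_B = 57.00 kip·ft.

B_x = 0, B_y = 10.00 kip, M_B = 57.00 kip·ft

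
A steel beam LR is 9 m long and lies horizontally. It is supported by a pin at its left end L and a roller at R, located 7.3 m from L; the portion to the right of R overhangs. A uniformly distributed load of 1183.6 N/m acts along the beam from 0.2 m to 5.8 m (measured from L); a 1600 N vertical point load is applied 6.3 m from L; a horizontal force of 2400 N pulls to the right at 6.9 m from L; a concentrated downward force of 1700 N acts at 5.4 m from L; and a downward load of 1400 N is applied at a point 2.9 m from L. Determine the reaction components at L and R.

L_x = -2400 N, L_y = 5410 N, R_y = 5918 N

Resultant of the distributed load: 1183.6 × 5.6 = 6628.16 N at 3 m from L.
ΣM about L: R_y·7.3 − (1183.6·5.6)·3 − 1600·6.3 − 1700·5.4 − 1400·2.9 = 0 → R_y = 43204.48/7.3 = 5918.42 ≈ 5918 N.
ΣF_y = 0: L_y + 5918.42 − 1183.6·5.6 − 1600 − 1700 − 1400 = 0 → L_y = 5410 N.
ΣF_x = 0: L_x + 2400 = 0 → L_x = -2400 N.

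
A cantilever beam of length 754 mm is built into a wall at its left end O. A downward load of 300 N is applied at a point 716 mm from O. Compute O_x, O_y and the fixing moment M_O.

ΣF_x = 0: O_x = 0.
ΣF_y = 0: O_y − 300 = 0 → O_y = 300.0 N.
ΣM about O: M_O − 300·716 = 0 → M_O = 214800 N·mm.

O_x = 0, O_y = 300.0 N, M_O = 214800 N·mm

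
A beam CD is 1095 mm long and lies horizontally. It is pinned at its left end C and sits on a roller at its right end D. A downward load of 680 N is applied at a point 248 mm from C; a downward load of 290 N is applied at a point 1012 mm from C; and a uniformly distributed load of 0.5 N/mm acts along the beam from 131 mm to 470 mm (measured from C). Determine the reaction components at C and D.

Resultant of the distributed load: 0.5 × 339 = 169.5 N at 300.5 mm from C.
Taking moments about C: D_y·1095 − 680·248 − 290·1012 − (0.5·339)·300.5 = 0 → D_y = 513054.75/1095 = 468.543 ≈ 468.5 N.
ΣF_y = 0: C_y + 468.543 − 680 − 290 − 0.5·339 = 0 → C_y = 671.0 N.
ΣF_x = 0: no horizontal applied forces, so C_x = 0.

C_x = 0, C_y = 671.0 N, D_y = 468.5 N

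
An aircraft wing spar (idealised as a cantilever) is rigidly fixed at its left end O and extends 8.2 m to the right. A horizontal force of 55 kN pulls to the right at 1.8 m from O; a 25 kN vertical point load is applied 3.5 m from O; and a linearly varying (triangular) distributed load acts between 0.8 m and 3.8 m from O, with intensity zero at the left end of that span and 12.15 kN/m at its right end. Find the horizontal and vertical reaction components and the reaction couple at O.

O_x = -55.00 kN, O_y = 43.23 kN, M_O = 138.5 kN·m

Resultant of the triangular load: ½ × 12.15 × 3 = 18.225 kN, acting at 2.8 m from O (one-third of the span from the peak).
ΣF_x = 0: O_x + 55 = 0 → O_x = -55.00 kN.
ΣF_y = 0: O_y − 25 − ½·12.15·3 = 0 → O_y = 43.23 kN.
ΣM about O: M_O − 25·3.5 − (½·12.15·3)·2.8 = 0 → M_O = 138.5 kN·m.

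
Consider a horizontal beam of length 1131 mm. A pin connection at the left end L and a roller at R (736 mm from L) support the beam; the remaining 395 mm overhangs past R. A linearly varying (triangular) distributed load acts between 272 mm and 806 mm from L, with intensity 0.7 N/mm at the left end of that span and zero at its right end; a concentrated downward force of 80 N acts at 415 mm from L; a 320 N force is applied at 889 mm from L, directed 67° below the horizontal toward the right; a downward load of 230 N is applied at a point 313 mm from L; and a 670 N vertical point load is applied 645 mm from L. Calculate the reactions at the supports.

Resultant of the triangular load: ½ × 0.7 × 534 = 186.9 N, acting at 450 mm from L (one-third of the span from the peak).
ΣM about L: R_y·736 − (½·0.7·534)·450 − 80·415 − 320·sin67°·889 − 230·313 − 670·645 = 0 → R_y = 883310/736 = 1200.15 ≈ 1200 N.
ΣF_y = 0: L_y + 1200.15 − ½·0.7·534 − 80 − 320·sin67° − 230 − 670 = 0 → L_y = 261.3 N.
ΣF_x = 0: L_x + 320·cos67° = 0 → L_x = -125.0 N.

L_x = -125.0 N, L_y = 261.3 N, R_y = 1200 N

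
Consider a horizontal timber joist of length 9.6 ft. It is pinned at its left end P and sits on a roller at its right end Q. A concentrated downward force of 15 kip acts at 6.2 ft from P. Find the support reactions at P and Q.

Taking moments about P: Q_y·9.6 − 15·6.2 = 0 → Q_y = 93/9.6 = 9.6875 ≈ 9.688 kip.
ΣF_y = 0: P_y + 9.6875 − 15 = 0 → P_y = 5.312 kip.
ΣF_x = 0: no horizontal applied forces, so P_x = 0.

P_x = 0, P_y = 5.312 kip, Q_y = 9.688 kip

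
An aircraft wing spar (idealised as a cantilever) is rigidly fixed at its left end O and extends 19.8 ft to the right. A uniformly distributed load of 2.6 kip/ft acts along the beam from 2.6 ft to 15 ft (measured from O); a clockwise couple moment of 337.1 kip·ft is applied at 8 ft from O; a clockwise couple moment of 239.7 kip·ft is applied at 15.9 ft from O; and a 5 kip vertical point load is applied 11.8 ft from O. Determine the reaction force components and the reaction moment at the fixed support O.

Resultant of the distributed load: 2.6 × 12.4 = 32.24 kip at 8.8 ft from O.
ΣF_x = 0: O_x = 0.
ΣF_y = 0: O_y − 2.6·12.4 − 5 = 0 → O_y = 37.24 kip.
ΣM about O: M_O − (2.6·12.4)·8.8 − 337.1 − 239.7 − 5·11.8 = 0 → M_O = 919.5 kip·ft.

O_x = 0, O_y = 37.24 kip, M_O = 919.5 kip·ft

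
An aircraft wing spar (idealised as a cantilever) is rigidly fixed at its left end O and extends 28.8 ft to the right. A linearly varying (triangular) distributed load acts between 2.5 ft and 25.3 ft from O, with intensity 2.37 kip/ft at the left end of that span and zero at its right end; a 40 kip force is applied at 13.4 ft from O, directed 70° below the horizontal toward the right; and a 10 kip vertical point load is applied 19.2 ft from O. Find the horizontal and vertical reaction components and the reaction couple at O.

O_x = -13.68 kip, O_y = 74.61 kip, M_O = 968.6 kip·ft

Resultant of the triangular load: ½ × 2.37 × 22.8 = 27.018 kip, acting at 10.1 ft from O (one-third of the span from the peak).
ΣF_x = 0: O_x + 40·cos70° = 0 → O_x = -13.68 kip.
ΣF_y = 0: O_y − ½·2.37·22.8 − 40·sin70° − 10 = 0 → O_y = 74.61 kip.
ΣM about O: M_O − (½·2.37·22.8)·10.1 − 40·sin70°·13.4 − 10·19.2 = 0 → M_O = 968.6 kip·ft.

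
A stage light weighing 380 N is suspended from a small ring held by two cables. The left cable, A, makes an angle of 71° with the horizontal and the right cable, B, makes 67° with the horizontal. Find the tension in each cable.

T_A = 221.9 N, T_B = 184.9 N

ΣF_x = 0: −T_A·cos71° + T_B·cos67° = 0 → T_B = 0.833228·T_A.
ΣF_y = 0: T_A·sin71° + T_B·sin67° = 380.
Substitute: T_A·(0.945519 + 0.833228·0.920505) = 380 → T_A = 221.897 ≈ 221.9 N.
Then T_B = 0.833228 × 221.897 = 184.9 N.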